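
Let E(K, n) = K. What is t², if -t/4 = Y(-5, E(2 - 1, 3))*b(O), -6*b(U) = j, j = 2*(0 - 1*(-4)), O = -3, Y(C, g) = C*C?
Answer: 160000/9 ≈ 17778.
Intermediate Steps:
Y(C, g) = C²
j = 8 (j = 2*(0 + 4) = 2*4 = 8)
b(U) = -4/3 (b(U) = -⅙*8 = -4/3)
t = 400/3 (t = -4*(-5)²*(-4)/3 = -100*(-4)/3 = -4*(-100/3) = 400/3 ≈ 133.33)
t² = (400/3)² = 160000/9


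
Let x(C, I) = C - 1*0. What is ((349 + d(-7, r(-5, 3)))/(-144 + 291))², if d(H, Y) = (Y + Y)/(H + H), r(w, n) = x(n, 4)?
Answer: 5953600/1058841 ≈ 5.6227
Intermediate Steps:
x(C, I) = C (x(C, I) = C + 0 = C)
r(w, n) = n
d(H, Y) = Y/H (d(H, Y) = (2*Y)/((2*H)) = (2*Y)*(1/(2*H)) = Y/H)
((349 + d(-7, r(-5, 3)))/(-144 + 291))² = ((349 + 3/(-7))/(-144 + 291))² = ((349 + 3*(-⅐))/147)² = ((349 - 3/7)*(1/147))² = ((2440/7)*(1/147))² = (2440/1029)² = 5953600/1058841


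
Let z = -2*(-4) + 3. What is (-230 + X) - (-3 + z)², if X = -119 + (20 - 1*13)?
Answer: -406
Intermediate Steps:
z = 11 (z = 8 + 3 = 11)
X = -112 (X = -119 + (20 - 13) = -119 + 7 = -112)
(-230 + X) - (-3 + z)² = (-230 - 112) - (-3 + 11)² = -342 - 1*8² = -342 - 1*64 = -342 - 64 = -406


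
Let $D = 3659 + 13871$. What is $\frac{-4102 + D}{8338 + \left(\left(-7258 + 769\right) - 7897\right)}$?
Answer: $- \frac{373}{168} \approx -2.2202$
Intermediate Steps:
$D = 17530$
$\frac{-4102 + D}{8338 + \left(\left(-7258 + 769\right) - 7897\right)} = \frac{-4102 + 17530}{8338 + \left(\left(-7258 + 769\right) - 7897\right)} = \frac{13428}{8338 - 14386} = \frac{13428}{-6048} = 13428 \left(- \frac{1}{6048}\right) = - \frac{373}{168}$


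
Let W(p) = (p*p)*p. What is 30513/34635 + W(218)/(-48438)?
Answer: -59558107771/279608355 ≈ -213.01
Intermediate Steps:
W(p) = p**3 (W(p) = p**2*p = p**3)
30513/34635 + W(218)/(-48438) = 30513/34635 + 218**3/(-48438) = 30513*(1/34635) + 10360232*(-1/48438) = 10171/11545 - 5180116/24219 = -59558107771/279608355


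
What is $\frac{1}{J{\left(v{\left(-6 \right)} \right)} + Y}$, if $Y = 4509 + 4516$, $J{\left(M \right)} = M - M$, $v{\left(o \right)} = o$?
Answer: $\frac{1}{9025} \approx 0.0001108$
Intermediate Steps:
$J{\left(M \right)} = 0$
$Y = 9025$
$\frac{1}{J{\left(v{\left(-6 \right)} \right)} + Y} = \frac{1}{0 + 9025} = \frac{1}{9025}$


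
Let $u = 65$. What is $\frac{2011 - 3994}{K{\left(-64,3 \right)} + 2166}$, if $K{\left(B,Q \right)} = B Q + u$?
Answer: $- \frac{1983}{2039} \approx -0.97254$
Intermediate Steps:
$K{\left(B,Q \right)} = 65 + B Q$ ($K{\left(B,Q \right)} = B Q + 65 = 65 + B Q$)
$\frac{2011 - 3994}{K{\left(-64,3 \right)} + 2166} = \frac{2011 - 3994}{\left(65 - 192\right) + 2166} = - \frac{1983}{\left(65 - 192\right) + 2166} = - \frac{1983}{-127 + 2166} = - \frac{1983}{2039}$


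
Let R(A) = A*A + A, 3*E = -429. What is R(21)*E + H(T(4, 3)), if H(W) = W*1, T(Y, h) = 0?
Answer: -66066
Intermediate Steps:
E = -143 (E = (⅓)*(-429) = -143)
H(W) = W
R(A) = A + A² (R(A) = A² + A = A + A²)
R(21)*E + H(T(4, 3)) = (21*(1 + 21))*(-143) + 0 = (21*22)*(-143) + 0 = 462*(-143) + 0 = -66066 + 0 = -66066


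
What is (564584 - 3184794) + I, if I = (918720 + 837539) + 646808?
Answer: -217143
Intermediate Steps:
I = 2403067 (I = 1756259 + 646808 = 2403067)
(564584 - 3184794) + I = (564584 - 3184794) + 2403067 = -2620210 + 2403067 = -217143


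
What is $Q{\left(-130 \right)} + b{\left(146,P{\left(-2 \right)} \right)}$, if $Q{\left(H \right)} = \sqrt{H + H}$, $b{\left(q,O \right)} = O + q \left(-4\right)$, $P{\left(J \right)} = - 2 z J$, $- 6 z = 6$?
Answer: $-588 + 2 i \sqrt{65} \approx -588.0 + 16.125 i$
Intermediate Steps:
$z = -1$ ($z = \left(- \frac{1}{6}\right) 6 = -1$)
$P{\left(J \right)} = 2 J$ ($P{\left(J \right)} = \left(-2\right) \left(-1\right) J = 2 J$)
$b{\left(q,O \right)} = O - 4 q$
$Q{\left(H \right)} = \sqrt{2} \sqrt{H}$ ($Q{\left(H \right)} = \sqrt{2 H} = \sqrt{2} \sqrt{H}$)
$Q{\left(-130 \right)} + b{\left(146,P{\left(-2 \right)} \right)} = \sqrt{2} \sqrt{-130} + \left(2 \left(-2\right) - 584\right) = \sqrt{2} i \sqrt{130} - 588 = 2 i \sqrt{65} - 588 = -588 + 2 i \sqrt{65}$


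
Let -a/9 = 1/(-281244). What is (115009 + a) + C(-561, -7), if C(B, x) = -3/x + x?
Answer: 75468733737/656236 ≈ 1.1500e+5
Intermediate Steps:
C(B, x) = x - 3/x
a = 3/93748 (a = -9/(-281244) = -9*(-1/281244) = 3/93748 ≈ 3.2001e-5)
(115009 + a) + C(-561, -7) = (115009 + 3/93748) + (-7 - 3/(-7)) = 10781863735/93748 + (-7 - 3*(-1/7)) = 10781863735/93748 + (-7 + 3/7) = 10781863735/93748 - 46/7 = 75468733737/656236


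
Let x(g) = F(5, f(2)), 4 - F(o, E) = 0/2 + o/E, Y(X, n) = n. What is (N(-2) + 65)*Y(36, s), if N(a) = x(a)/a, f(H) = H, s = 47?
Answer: 12079/4 ≈ 3019.8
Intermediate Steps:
F(o, E) = 4 - o/E (F(o, E) = 4 - (0/2 + o/E) = 4 - (0*(½) + o/E) = 4 - (0 + o/E) = 4 - o/E)
x(g) = 3/2 (x(g) = 4 - 1*5/2 = 4 - 1*5*½ = 4 - 5/2 = 3/2)
N(a) = 3/(2*a)
(N(-2) + 65)*Y(36, s) = ((3/2)/(-2) + 65)*47 = ((3/2)*(-½) + 65)*47 = (-¾ + 65)*47 = (257/4)*47 = 12079/4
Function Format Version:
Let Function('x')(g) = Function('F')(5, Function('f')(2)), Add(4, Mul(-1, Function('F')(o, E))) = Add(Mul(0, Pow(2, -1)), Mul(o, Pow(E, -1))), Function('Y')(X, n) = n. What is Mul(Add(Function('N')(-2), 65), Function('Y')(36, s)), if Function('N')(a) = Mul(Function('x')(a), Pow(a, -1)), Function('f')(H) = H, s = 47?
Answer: Rational(12079, 4) ≈ 3019.8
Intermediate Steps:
Function('F')(o, E) = Add(4, Mul(-1, o, Pow(E, -1))) (Function('F')(o, E) = Add(4, Mul(-1, Add(Mul(0, Pow(2, -1)), Mul(o, Pow(E, -1))))) = Add(4, Mul(-1, Add(Mul(0, Rational(1, 2)), Mul(o, Pow(E, -1))))) = Add(4, Mul(-1, Add(0, Mul(o, Pow(E, -1))))) = Add(4, Mul(-1, Mul(o, Pow(E, -1)))) = Add(4, Mul(-1, o, Pow(E, -1))))
Function('x')(g) = Rational(3, 2) (Function('x')(g) = Add(4, Mul(-1, 5, Pow(2, -1))) = Add(4, Mul(-1, 5, Rational(1, 2))) = Add(4, Rational(-5, 2)) = Rational(3, 2))
Function('N')(a) = Mul(Rational(3, 2), Pow(a, -1))
Mul(Add(Function('N')(-2), 65), Function('Y')(36, s)) = Mul(Add(Mul(Rational(3, 2), Pow(-2, -1)), 65), 47) = Mul(Add(Mul(Rational(3, 2), Rational(-1, 2)), 65), 47) = Mul(Add(Rational(-3, 4), 65), 47) = Mul(Rational(257, 4), 47) = Rational(12079, 4)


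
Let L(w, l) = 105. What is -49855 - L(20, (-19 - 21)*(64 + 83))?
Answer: -49960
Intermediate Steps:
-49855 - L(20, (-19 - 21)*(64 + 83)) = -49855 - 1*105 = -49855 - 105 = -49960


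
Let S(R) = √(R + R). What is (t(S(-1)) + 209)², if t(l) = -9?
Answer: 40000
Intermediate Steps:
S(R) = √2*√R (S(R) = √(2*R) = √2*√R)
(t(S(-1)) + 209)² = (-9 + 209)² = 200² = 40000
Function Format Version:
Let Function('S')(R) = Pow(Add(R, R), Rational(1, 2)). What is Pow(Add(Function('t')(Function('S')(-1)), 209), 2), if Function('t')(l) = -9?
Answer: 40000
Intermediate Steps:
Function('S')(R) = Mul(Pow(2, Rational(1, 2)), Pow(R, Rational(1, 2))) (Function('S')(R) = Pow(Mul(2, R), Rational(1, 2)) = Mul(Pow(2, Rational(1, 2)), Pow(R, Rational(1, 2))))
Pow(Add(Function('t')(Function('S')(-1)), 209), 2) = Pow(Add(-9, 209), 2) = Pow(200, 2) = 40000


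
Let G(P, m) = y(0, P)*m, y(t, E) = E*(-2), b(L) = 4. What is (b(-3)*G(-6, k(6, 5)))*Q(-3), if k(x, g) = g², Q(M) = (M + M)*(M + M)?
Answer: 43200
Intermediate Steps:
Q(M) = 4*M² (Q(M) = (2*M)*(2*M) = 4*M²)
y(t, E) = -2*E
G(P, m) = -2*P*m (G(P, m) = (-2*P)*m = -2*P*m)
(b(-3)*G(-6, k(6, 5)))*Q(-3) = (4*(-2*(-6)*5²))*(4*(-3)²) = (4*(-2*(-6)*25))*(4*9) = (4*300)*36 = 1200*36 = 43200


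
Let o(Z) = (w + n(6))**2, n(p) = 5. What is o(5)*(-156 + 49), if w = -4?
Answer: -107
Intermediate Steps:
o(Z) = 1 (o(Z) = (-4 + 5)**2 = 1**2 = 1)
o(5)*(-156 + 49) = 1*(-156 + 49) = 1*(-107) = -107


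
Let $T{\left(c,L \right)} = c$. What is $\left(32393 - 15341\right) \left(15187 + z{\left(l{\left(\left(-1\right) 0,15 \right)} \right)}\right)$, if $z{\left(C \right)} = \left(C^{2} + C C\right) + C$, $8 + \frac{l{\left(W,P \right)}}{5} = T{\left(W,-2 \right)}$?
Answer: $312853044$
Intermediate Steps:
$l{\left(W,P \right)} = -40 + 5 W$
$z{\left(C \right)} = C + 2 C^{2}$ ($z{\left(C \right)} = \left(C^{2} + C^{2}\right) + C = 2 C^{2} + C = C + 2 C^{2}$)
$\left(32393 - 15341\right) \left(15187 + z{\left(l{\left(\left(-1\right) 0,15 \right)} \right)}\right) = \left(32393 - 15341\right) \left(15187 + \left(-40 + 5 \left(\left(-1\right) 0\right)\right) \left(1 + 2 \left(-40 + 5 \left(\left(-1\right) 0\right)\right)\right)\right) = 17052 \left(15187 + \left(-40 + 5 \cdot 0\right) \left(1 + 2 \left(-40 + 5 \cdot 0\right)\right)\right) = 17052 \left(15187 + \left(-40 + 0\right) \left(1 + 2 \left(-40 + 0\right)\right)\right) = 17052 \left(15187 - 40 \left(1 + 2 \left(-40\right)\right)\right) = 17052 \left(15187 - 40 \left(1 - 80\right)\right) = 17052 \left(15187 - -3160\right) = 17052 \left(15187 + 3160\right) = 17052 \cdot 18347 = 312853044$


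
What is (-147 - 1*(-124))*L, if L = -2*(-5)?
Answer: -230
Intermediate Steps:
L = 10
(-147 - 1*(-124))*L = (-147 - 1*(-124))*10 = (-147 + 124)*10 = -23*10 = -230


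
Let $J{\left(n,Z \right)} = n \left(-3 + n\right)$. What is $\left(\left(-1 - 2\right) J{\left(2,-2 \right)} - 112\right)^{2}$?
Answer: $11236$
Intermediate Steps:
$\left(\left(-1 - 2\right) J{\left(2,-2 \right)} - 112\right)^{2} = \left(\left(-1 - 2\right) 2 \left(-3 + 2\right) - 112\right)^{2} = \left(- 3 \cdot 2 \left(-1\right) - 112\right)^{2} = \left(\left(-3\right) \left(-2\right) - 112\right)^{2} = \left(6 - 112\right)^{2} = \left(-106\right)^{2} = 11236$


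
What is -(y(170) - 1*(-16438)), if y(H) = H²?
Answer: -45338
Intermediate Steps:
-(y(170) - 1*(-16438)) = -(170² - 1*(-16438)) = -(28900 + 16438) = -1*45338 = -45338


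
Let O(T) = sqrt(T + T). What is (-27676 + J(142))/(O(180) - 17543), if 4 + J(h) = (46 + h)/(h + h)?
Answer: 34476082519/21850710719 + 11791398*sqrt(10)/21850710719 ≈ 1.5795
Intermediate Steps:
O(T) = sqrt(2)*sqrt(T) (O(T) = sqrt(2*T) = sqrt(2)*sqrt(T))
J(h) = -4 + (46 + h)/(2*h) (J(h) = -4 + (46 + h)/(h + h) = -4 + (46 + h)/((2*h)) = -4 + (46 + h)*(1/(2*h)) = -4 + (46 + h)/(2*h))
(-27676 + J(142))/(O(180) - 17543) = (-27676 + (-7/2 + 23/142))/(sqrt(2)*sqrt(180) - 17543) = (-27676 + (-7/2 + 23*(1/142)))/(sqrt(2)*(6*sqrt(5)) - 17543) = (-27676 + (-7/2 + 23/142))/(6*sqrt(10) - 17543) = (-27676 - 237/71)/(-17543 + 6*sqrt(10)) = -1965233/(71*(-17543 + 6*sqrt(10)))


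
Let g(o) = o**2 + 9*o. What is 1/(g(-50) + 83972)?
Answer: 1/86022 ≈ 1.1625e-5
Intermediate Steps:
1/(g(-50) + 83972) = 1/(-50*(9 - 50) + 83972) = 1/(-50*(-41) + 83972) = 1/(2050 + 83972) = 1/86022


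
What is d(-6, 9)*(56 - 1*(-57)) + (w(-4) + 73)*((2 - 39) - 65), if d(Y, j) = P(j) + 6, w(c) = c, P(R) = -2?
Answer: -6586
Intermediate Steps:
d(Y, j) = 4 (d(Y, j) = -2 + 6 = 4)
d(-6, 9)*(56 - 1*(-57)) + (w(-4) + 73)*((2 - 39) - 65) = 4*(56 - 1*(-57)) + (-4 + 73)*((2 - 39) - 65) = 4*(56 + 57) + 69*(-37 - 65) = 4*113 + 69*(-102) = 452 - 7038 = -6586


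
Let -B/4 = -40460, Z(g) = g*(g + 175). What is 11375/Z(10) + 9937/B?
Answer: 37186269/5988080 ≈ 6.2101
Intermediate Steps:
Z(g) = g*(175 + g)
B = 161840 (B = -4*(-40460) = 161840)
11375/Z(10) + 9937/B = 11375/((10*(175 + 10))) + 9937/161840 = 11375/((10*185)) + 9937*(1/161840) = 11375/1850 + 9937/161840 = 11375*(1/1850) + 9937/161840 = 455/74 + 9937/161840 = 37186269/5988080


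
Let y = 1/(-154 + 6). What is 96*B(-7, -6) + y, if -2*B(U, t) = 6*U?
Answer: 298367/148 ≈ 2016.0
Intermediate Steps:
B(U, t) = -3*U
y = -1/148 (y = 1/(-148) = -1/148 ≈ -0.0067568)
96*B(-7, -6) + y = 96*(-3*(-7)) - 1/148 = 96*21 - 1/148 = 2016 - 1/148 = 298367/148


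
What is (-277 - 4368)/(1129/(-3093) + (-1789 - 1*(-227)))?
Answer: 2873397/966479 ≈ 2.9731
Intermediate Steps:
(-277 - 4368)/(1129/(-3093) + (-1789 - 1*(-227))) = -4645/(1129*(-1/3093) + (-1789 + 227)) = -4645/(-1129/3093 - 1562) = -4645/(-4832395/3093) = -4645*(-3093/4832395) = 2873397/966479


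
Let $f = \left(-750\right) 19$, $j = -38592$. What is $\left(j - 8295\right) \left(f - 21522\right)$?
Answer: $1677241764$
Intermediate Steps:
$f = -14250$
$\left(j - 8295\right) \left(f - 21522\right) = \left(-38592 - 8295\right) \left(-14250 - 21522\right) = \left(-38592 - 8295\right) \left(-35772\right) = \left(-46887\right) \left(-35772\right) = 1677241764$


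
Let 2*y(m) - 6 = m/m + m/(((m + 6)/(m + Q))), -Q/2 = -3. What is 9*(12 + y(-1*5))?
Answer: 117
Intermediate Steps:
Q = 6 (Q = -2*(-3) = 6)
y(m) = 7/2 + m/2 (y(m) = 3 + (m/m + m/(((m + 6)/(m + 6))))/2 = 3 + (1 + m/(((6 + m)/(6 + m))))/2 = 3 + (1 + m/1)/2 = 3 + (1 + m*1)/2 = 3 + (1 + m)/2 = 3 + (½ + m/2) = 7/2 + m/2)
9*(12 + y(-1*5)) = 9*(12 + (7/2 + (-1*5)/2)) = 9*(12 + (7/2 + (½)*(-5))) = 9*(12 + (7/2 - 5/2)) = 9*(12 + 1) = 9*13 = 117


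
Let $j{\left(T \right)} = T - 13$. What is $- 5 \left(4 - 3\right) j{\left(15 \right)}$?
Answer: $-10$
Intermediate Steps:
$j{\left(T \right)} = -13 + T$
$- 5 \left(4 - 3\right) j{\left(15 \right)} = - 5 \left(4 - 3\right) \left(-13 + 15\right) = \left(-5\right) 1 \cdot 2 = \left(-5\right) 2 = -10$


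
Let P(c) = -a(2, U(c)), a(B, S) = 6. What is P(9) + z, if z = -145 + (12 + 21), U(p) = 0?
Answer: -118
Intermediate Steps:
P(c) = -6 (P(c) = -1*6 = -6)
z = -112 (z = -145 + 33 = -112)
P(9) + z = -6 - 112 = -118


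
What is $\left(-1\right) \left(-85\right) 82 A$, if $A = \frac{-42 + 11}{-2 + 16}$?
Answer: $- \frac{108035}{7} \approx -15434.0$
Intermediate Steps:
$A = - \frac{31}{14} \approx -2.2143$
$\left(-1\right) \left(-85\right) 82 A = \left(-1\right) \left(-85\right) 82 \left(- \frac{31}{14}\right) = 85 \cdot 82 \left(- \frac{31}{14}\right) = 6970 \left(- \frac{31}{14}\right) = - \frac{108035}{7}$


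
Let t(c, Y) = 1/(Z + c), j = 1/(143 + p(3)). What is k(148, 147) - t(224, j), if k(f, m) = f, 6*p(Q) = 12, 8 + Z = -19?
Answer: 29155/197 ≈ 147.99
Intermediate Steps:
Z = -27 (Z = -8 - 19 = -27)
p(Q) = 2 (p(Q) = (⅙)*12 = 2)
j = 1/145 (j = 1/(143 + 2) = 1/145 ≈ 0.0068966)
t(c, Y) = 1/(-27 + c)
k(148, 147) - t(224, j) = 148 - 1/(-27 + 224) = 148 - 1/197 = 29155/197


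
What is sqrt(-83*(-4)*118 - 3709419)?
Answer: I*sqrt(3670243) ≈ 1915.8*I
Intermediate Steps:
sqrt(-83*(-4)*118 - 3709419) = sqrt(332*118 - 3709419) = sqrt(39176 - 3709419) = sqrt(-3670243) = I*sqrt(3670243)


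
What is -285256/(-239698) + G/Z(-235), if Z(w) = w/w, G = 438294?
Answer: 52529240234/119849 ≈ 4.3830e+5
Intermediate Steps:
Z(w) = 1
-285256/(-239698) + G/Z(-235) = -285256/(-239698) + 438294/1 = -285256*(-1/239698) + 438294*1 = 142628/119849 + 438294 = 52529240234/119849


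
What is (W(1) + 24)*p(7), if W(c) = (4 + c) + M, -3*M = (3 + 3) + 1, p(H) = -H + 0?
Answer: -560/3 ≈ -186.67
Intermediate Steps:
p(H) = -H
M = -7/3 (M = -((3 + 3) + 1)/3 = -(6 + 1)/3 = -⅓*7 = -7/3 ≈ -2.3333)
W(c) = 5/3 + c (W(c) = (4 + c) - 7/3 = 5/3 + c)
(W(1) + 24)*p(7) = ((5/3 + 1) + 24)*(-1*7) = (8/3 + 24)*(-7) = (80/3)*(-7) = -560/3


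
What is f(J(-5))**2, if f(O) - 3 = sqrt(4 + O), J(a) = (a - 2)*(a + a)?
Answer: (3 + sqrt(74))**2 ≈ 134.61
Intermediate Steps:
J(a) = 2*a*(-2 + a) (J(a) = (-2 + a)*(2*a) = 2*a*(-2 + a))
f(O) = 3 + sqrt(4 + O)
f(J(-5))**2 = (3 + sqrt(4 + 2*(-5)*(-2 - 5)))**2 = (3 + sqrt(4 + 2*(-5)*(-7)))**2 = (3 + sqrt(4 + 70))**2 = (3 + sqrt(74))**2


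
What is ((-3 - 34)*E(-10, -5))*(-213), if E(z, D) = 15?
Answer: 118215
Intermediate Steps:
((-3 - 34)*E(-10, -5))*(-213) = ((-3 - 34)*15)*(-213) = -37*15*(-213) = -555*(-213) = 118215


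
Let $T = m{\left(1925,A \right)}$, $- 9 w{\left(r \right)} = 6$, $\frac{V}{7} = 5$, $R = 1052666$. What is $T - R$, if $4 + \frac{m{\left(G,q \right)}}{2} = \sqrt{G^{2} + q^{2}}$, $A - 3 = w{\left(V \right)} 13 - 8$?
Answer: $-1052674 + \frac{2 \sqrt{33352306}}{3} \approx -1.0488 \cdot 10^{6}$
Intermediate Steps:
$V = 35$ ($V = 7 \cdot 5 = 35$)
$w{\left(r \right)} = - \frac{2}{3}$ ($w{\left(r \right)} = \left(- \frac{1}{9}\right) 6 = - \frac{2}{3}$)
$A = - \frac{41}{3}$ ($A = 3 - \frac{50}{3} = - \frac{41}{3} \approx -13.667$)
$m{\left(G,q \right)} = -8 + 2 \sqrt{G^{2} + q^{2}}$
$T = -8 + \frac{2 \sqrt{33352306}}{3}$ ($T = -8 + 2 \sqrt{1925^{2} + \left(- \frac{41}{3}\right)^{2}} = -8 + 2 \sqrt{3705625 + \frac{1681}{9}} = -8 + 2 \sqrt{\frac{33352306}{9}} = -8 + 2 \frac{\sqrt{33352306}}{3} = -8 + \frac{2 \sqrt{33352306}}{3} \approx 3842.1$)
$T - R = \left(-8 + \frac{2 \sqrt{33352306}}{3}\right) - 1052666 = -1052674 + \frac{2 \sqrt{33352306}}{3}$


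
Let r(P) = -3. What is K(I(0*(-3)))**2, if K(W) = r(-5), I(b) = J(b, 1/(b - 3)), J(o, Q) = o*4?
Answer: 9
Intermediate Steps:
J(o, Q) = 4*o
I(b) = 4*b
K(W) = -3
K(I(0*(-3)))**2 = (-3)**2 = 9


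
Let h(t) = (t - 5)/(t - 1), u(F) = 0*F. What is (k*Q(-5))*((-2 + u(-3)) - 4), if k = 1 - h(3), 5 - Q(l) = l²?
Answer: 240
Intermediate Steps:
u(F) = 0
h(t) = (-5 + t)/(-1 + t)
Q(l) = 5 - l²
k = 2 (k = 1 - (-5 + 3)/(-1 + 3) = 1 - (-2)/2 = 1 - 1*(-1) = 1 + 1 = 2)
(k*Q(-5))*((-2 + u(-3)) - 4) = (2*(5 - 1*(-5)²))*((-2 + 0) - 4) = (2*(5 - 1*25))*(-2 - 4) = (2*(5 - 25))*(-6) = (2*(-20))*(-6) = -40*(-6) = 240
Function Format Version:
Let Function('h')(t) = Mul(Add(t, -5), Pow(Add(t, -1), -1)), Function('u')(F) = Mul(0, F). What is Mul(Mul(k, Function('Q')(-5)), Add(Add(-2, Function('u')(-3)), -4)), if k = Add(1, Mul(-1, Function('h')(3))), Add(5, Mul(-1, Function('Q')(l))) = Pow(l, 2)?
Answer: 240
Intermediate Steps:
Function('u')(F) = 0
Function('h')(t) = Mul(Pow(Add(-1, t), -1), Add(-5, t)) (Function('h')(t) = Mul(Add(-5, t), Pow(Add(-1, t), -1)) = Mul(Pow(Add(-1, t), -1), Add(-5, t)))
Function('Q')(l) = Add(5, Mul(-1, Pow(l, 2)))
k = 2 (k = Add(1, Mul(-1, Mul(Pow(Add(-1, 3), -1), Add(-5, 3)))) = Add(1, Mul(-1, Mul(Pow(2, -1), -2))) = Add(1, Mul(-1, Mul(Rational(1, 2), -2))) = Add(1, Mul(-1, -1)) = Add(1, 1) = 2)
Mul(Mul(k, Function('Q')(-5)), Add(Add(-2, Function('u')(-3)), -4)) = Mul(Mul(2, Add(5, Mul(-1, Pow(-5, 2)))), Add(Add(-2, 0), -4)) = Mul(Mul(2, Add(5, Mul(-1, 25))), Add(-2, -4)) = Mul(Mul(2, Add(5, -25)), -6) = Mul(Mul(2, -20), -6) = Mul(-40, -6) = 240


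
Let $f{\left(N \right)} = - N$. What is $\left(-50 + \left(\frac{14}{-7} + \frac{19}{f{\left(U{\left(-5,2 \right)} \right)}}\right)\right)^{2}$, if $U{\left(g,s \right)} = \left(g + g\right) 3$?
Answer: $\frac{2374681}{900} \approx 2638.5$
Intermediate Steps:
$U{\left(g,s \right)} = 6 g$ ($U{\left(g,s \right)} = 2 g 3 = 6 g$)
$\left(-50 + \left(\frac{14}{-7} + \frac{19}{f{\left(U{\left(-5,2 \right)} \right)}}\right)\right)^{2} = \left(-50 + \left(\frac{14}{-7} + \frac{19}{\left(-1\right) 6 \left(-5\right)}\right)\right)^{2} = \left(-50 + \left(14 \left(- \frac{1}{7}\right) + \frac{19}{\left(-1\right) \left(-30\right)}\right)\right)^{2} = \left(-50 - \left(2 - \frac{19}{30}\right)\right)^{2} = \left(-50 + \left(-2 + 19 \cdot \frac{1}{30}\right)\right)^{2} = \left(-50 + \left(-2 + \frac{19}{30}\right)\right)^{2} = \left(-50 - \frac{41}{30}\right)^{2} = \left(- \frac{1541}{30}\right)^{2} = \frac{2374681}{900}$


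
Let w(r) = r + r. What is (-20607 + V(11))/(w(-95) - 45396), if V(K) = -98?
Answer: 20705/45586 ≈ 0.45420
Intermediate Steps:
w(r) = 2*r
(-20607 + V(11))/(w(-95) - 45396) = (-20607 - 98)/(2*(-95) - 45396) = -20705/(-190 - 45396) = -20705/(-45586) = -20705*(-1/45586) = 20705/45586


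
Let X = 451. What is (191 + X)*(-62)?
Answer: -39804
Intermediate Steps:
(191 + X)*(-62) = (191 + 451)*(-62) = 642*(-62) = -39804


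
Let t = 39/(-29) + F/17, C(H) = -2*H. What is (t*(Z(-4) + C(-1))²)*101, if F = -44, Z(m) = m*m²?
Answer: -752805116/493 ≈ -1.5270e+6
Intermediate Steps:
Z(m) = m³
t = -1939/493 (t = 39/(-29) - 44/17 = 39*(-1/29) - 44*1/17 = -39/29 - 44/17 = -1939/493 ≈ -3.9331)
(t*(Z(-4) + C(-1))²)*101 = -1939*((-4)³ - 2*(-1))²/493*101 = -1939*(-64 + 2)²/493*101 = -1939/493*(-62)²*101 = -1939/493*3844*101 = -7453516/493*101 = -752805116/493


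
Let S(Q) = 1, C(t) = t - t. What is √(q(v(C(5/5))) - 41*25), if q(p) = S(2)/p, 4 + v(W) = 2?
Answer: I*√4102/2 ≈ 32.023*I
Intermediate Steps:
C(t) = 0
v(W) = -2 (v(W) = -4 + 2 = -2)
q(p) = 1/p
√(q(v(C(5/5))) - 41*25) = √(1/(-2) - 41*25) = √(-½ - 1025) = √(-2051/2) = I*√4102/2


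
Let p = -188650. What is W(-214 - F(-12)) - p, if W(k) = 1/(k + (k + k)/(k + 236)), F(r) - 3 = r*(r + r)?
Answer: 25436622481/134835 ≈ 1.8865e+5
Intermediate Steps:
F(r) = 3 + 2*r² (F(r) = 3 + r*(r + r) = 3 + r*(2*r) = 3 + 2*r²)
W(k) = 1/(k + 2*k/(236 + k)) (W(k) = 1/(k + (2*k)/(236 + k)) = 1/(k + 2*k/(236 + k)))
W(-214 - F(-12)) - p = (236 + (-214 - (3 + 2*(-12)²)))/((-214 - (3 + 2*(-12)²))*(238 + (-214 - (3 + 2*(-12)²)))) - 1*(-188650) = (236 + (-214 - (3 + 2*144)))/((-214 - (3 + 2*144))*(238 + (-214 - (3 + 2*144)))) + 188650 = (236 + (-214 - (3 + 288)))/((-214 - (3 + 288))*(238 + (-214 - (3 + 288)))) + 188650 = (236 + (-214 - 1*291))/((-214 - 1*291)*(238 + (-214 - 1*291))) + 188650 = (236 + (-214 - 291))/((-214 - 291)*(238 + (-214 - 291))) + 188650 = (236 - 505)/((-505)*(238 - 505)) + 188650 = -1/505*(-269)/(-267) + 188650 = -1/505*(-1/267)*(-269) + 188650 = -269/134835 + 188650 = 25436622481/134835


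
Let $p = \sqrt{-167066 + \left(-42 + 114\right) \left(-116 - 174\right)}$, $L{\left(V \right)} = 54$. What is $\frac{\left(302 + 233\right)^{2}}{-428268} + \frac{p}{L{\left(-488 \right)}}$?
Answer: $- \frac{286225}{428268} + \frac{i \sqrt{187946}}{54} \approx -0.66833 + 8.0283 i$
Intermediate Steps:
$p = i \sqrt{187946}$ ($p = \sqrt{-167066 + 72 \left(-290\right)} = \sqrt{-167066 - 20880} = \sqrt{-187946} = i \sqrt{187946} \approx 433.53 i$)
$\frac{\left(302 + 233\right)^{2}}{-428268} + \frac{p}{L{\left(-488 \right)}} = \frac{\left(302 + 233\right)^{2}}{-428268} + \frac{i \sqrt{187946}}{54} = 535^{2} \left(- \frac{1}{428268}\right) + i \sqrt{187946} \cdot \frac{1}{54} = 286225 \left(- \frac{1}{428268}\right) + \frac{i \sqrt{187946}}{54} = - \frac{286225}{428268} + \frac{i \sqrt{187946}}{54}$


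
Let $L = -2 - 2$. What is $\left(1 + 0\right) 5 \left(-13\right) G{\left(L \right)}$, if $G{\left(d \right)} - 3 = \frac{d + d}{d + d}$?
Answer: $-260$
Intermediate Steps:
$L = -4$
$G{\left(d \right)} = 4$ ($G{\left(d \right)} = 3 + \frac{d + d}{d + d} = 3 + \frac{2 d}{2 d} = 3 + 2 d \frac{1}{2 d} = 3 + 1 = 4$)
$\left(1 + 0\right) 5 \left(-13\right) G{\left(L \right)} = \left(1 + 0\right) 5 \left(-13\right) 4 = 1 \cdot 5 \left(-13\right) 4 = 5 \left(-13\right) 4 = \left(-65\right) 4 = -260$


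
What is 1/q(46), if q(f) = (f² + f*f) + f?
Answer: 1/4278 ≈ 0.00023375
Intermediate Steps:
q(f) = f + 2*f² (q(f) = (f² + f²) + f = 2*f² + f = f + 2*f²)
1/q(46) = 1/(46*(1 + 2*46)) = 1/(46*(1 + 92)) = 1/(46*93) = 1/4278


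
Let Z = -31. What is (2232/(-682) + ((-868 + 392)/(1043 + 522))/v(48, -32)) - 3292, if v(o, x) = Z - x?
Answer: -56733356/17215 ≈ -3295.6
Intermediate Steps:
v(o, x) = -31 - x
(2232/(-682) + ((-868 + 392)/(1043 + 522))/v(48, -32)) - 3292 = (2232/(-682) + ((-868 + 392)/(1043 + 522))/(-31 - 1*(-32))) - 3292 = (2232*(-1/682) + (-476/1565)/(-31 + 32)) - 3292 = (-36/11 - 476*1/1565/1) - 3292 = (-36/11 - 476/1565*1) - 3292 = (-36/11 - 476/1565) - 3292 = -61576/17215 - 3292 = -56733356/17215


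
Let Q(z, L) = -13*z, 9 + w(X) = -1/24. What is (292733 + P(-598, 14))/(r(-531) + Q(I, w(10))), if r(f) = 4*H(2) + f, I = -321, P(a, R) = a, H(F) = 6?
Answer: 292135/3666 ≈ 79.688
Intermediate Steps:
w(X) = -217/24 (w(X) = -9 - 1/24 = -217/24)
r(f) = 24 + f (r(f) = 4*6 + f = 24 + f)
(292733 + P(-598, 14))/(r(-531) + Q(I, w(10))) = (292733 - 598)/((24 - 531) - 13*(-321)) = 292135/(-507 + 4173) = 292135/3666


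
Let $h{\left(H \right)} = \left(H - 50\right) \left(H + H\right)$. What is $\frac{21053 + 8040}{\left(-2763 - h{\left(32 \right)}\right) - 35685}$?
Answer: $- \frac{29093}{37296} \approx -0.78006$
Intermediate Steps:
$h{\left(H \right)} = 2 H \left(-50 + H\right)$ ($h{\left(H \right)} = \left(-50 + H\right) 2 H = 2 H \left(-50 + H\right)$)
$\frac{21053 + 8040}{\left(-2763 - h{\left(32 \right)}\right) - 35685} = \frac{21053 + 8040}{\left(-2763 - 2 \cdot 32 \left(-50 + 32\right)\right) - 35685} = \frac{29093}{\left(-2763 - 2 \cdot 32 \left(-18\right)\right) - 35685} = \frac{29093}{\left(-2763 - -1152\right) - 35685} = \frac{29093}{\left(-2763 + 1152\right) - 35685} = \frac{29093}{-1611 - 35685} = \frac{29093}{-37296} = 29093 \left(- \frac{1}{37296}\right) = - \frac{29093}{37296}$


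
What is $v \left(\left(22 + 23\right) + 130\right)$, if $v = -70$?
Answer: $-12250$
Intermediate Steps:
$v \left(\left(22 + 23\right) + 130\right) = - 70 \left(\left(22 + 23\right) + 130\right) = - 70 \left(45 + 130\right) = \left(-70\right) 175 = -12250$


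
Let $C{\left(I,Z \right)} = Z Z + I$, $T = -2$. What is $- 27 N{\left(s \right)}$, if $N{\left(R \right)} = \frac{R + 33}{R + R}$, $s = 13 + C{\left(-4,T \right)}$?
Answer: $- \frac{621}{13} \approx -47.769$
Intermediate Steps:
$C{\left(I,Z \right)} = I + Z^{2}$ ($C{\left(I,Z \right)} = Z^{2} + I = I + Z^{2}$)
$s = 13$ ($s = 13 - \left(4 - \left(-2\right)^{2}\right) = 13 + \left(-4 + 4\right) = 13 + 0 = 13$)
$N{\left(R \right)} = \frac{33 + R}{2 R}$
$- 27 N{\left(s \right)} = - 27 \frac{33 + 13}{2 \cdot 13} = - 27 \cdot \frac{1}{2} \cdot \frac{1}{13} \cdot 46 = \left(-27\right) \frac{23}{13} = - \frac{621}{13}$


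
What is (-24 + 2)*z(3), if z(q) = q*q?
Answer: -198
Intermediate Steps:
z(q) = q**2
(-24 + 2)*z(3) = (-24 + 2)*3**2 = -22*9 = -198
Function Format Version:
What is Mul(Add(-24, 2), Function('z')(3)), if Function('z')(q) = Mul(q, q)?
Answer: -198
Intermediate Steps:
Function('z')(q) = Pow(q, 2)
Mul(Add(-24, 2), Function('z')(3)) = Mul(Add(-24, 2), Pow(3, 2)) = Mul(-22, 9) = -198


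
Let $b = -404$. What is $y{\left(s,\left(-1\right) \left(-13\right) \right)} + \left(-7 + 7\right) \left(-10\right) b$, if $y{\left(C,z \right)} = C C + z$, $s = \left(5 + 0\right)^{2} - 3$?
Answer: $497$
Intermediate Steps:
$s = 22$ ($s = 5^{2} - 3 = 25 - 3 = 22$)
$y{\left(C,z \right)} = z + C^{2}$ ($y{\left(C,z \right)} = C^{2} + z = z + C^{2}$)
$y{\left(s,\left(-1\right) \left(-13\right) \right)} + \left(-7 + 7\right) \left(-10\right) b = \left(\left(-1\right) \left(-13\right) + 22^{2}\right) + \left(-7 + 7\right) \left(-10\right) \left(-404\right) = \left(13 + 484\right) + 0 \left(-10\right) \left(-404\right) = 497 + 0 \left(-404\right) = 497 + 0 = 497$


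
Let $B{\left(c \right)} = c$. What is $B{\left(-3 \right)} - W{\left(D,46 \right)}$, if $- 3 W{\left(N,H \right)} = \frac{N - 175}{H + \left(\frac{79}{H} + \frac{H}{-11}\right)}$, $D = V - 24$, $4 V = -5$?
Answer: $- \frac{66575}{14686} \approx -4.5332$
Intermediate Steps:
$V = - \frac{5}{4}$ ($V = \frac{1}{4} \left(-5\right) = - \frac{5}{4} \approx -1.25$)
$D = - \frac{101}{4}$ ($D = - \frac{5}{4} - 24 = - \frac{101}{4} \approx -25.25$)
$W{\left(N,H \right)} = - \frac{-175 + N}{3 \left(\frac{79}{H} + \frac{10 H}{11}\right)}$ ($W{\left(N,H \right)} = - \frac{\left(N - 175\right) \frac{1}{H + \left(\frac{79}{H} + \frac{H}{-11}\right)}}{3} = - \frac{\left(-175 + N\right) \frac{1}{H + \left(\frac{79}{H} + H \left(- \frac{1}{11}\right)\right)}}{3} = - \frac{\left(-175 + N\right) \frac{1}{H - \left(- \frac{79}{H} + \frac{H}{11}\right)}}{3} = - \frac{\left(-175 + N\right) \frac{1}{\frac{79}{H} + \frac{10 H}{11}}}{3} = - \frac{\frac{1}{\frac{79}{H} + \frac{10 H}{11}} \left(-175 + N\right)}{3} = - \frac{-175 + N}{3 \left(\frac{79}{H} + \frac{10 H}{11}\right)}$)
$B{\left(-3 \right)} - W{\left(D,46 \right)} = -3 - \frac{11}{3} \cdot 46 \frac{1}{869 + 10 \cdot 46^{2}} \left(175 - - \frac{101}{4}\right) = -3 - \frac{11}{3} \cdot 46 \frac{1}{869 + 10 \cdot 2116} \left(175 + \frac{101}{4}\right) = -3 - \frac{11}{3} \cdot 46 \frac{1}{869 + 21160} \cdot \frac{801}{4} = -3 - \frac{11}{3} \cdot 46 \cdot \frac{1}{22029} \cdot \frac{801}{4} = -3 - \frac{22517}{14686} = - \frac{66575}{14686}$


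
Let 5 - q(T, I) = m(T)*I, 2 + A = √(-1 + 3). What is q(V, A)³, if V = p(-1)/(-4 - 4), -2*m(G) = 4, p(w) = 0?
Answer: 25 + 22*√2 ≈ 56.113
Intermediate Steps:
m(G) = -2 (m(G) = -½*4 = -2)
V = 0 (V = 0/(-4 - 4) = 0/(-8) = -⅛*0 = 0)
A = -2 + √2 (A = -2 + √(-1 + 3) = -2 + √2 ≈ -0.58579)
q(T, I) = 5 + 2*I (q(T, I) = 5 - (-2)*I = 5 + 2*I)
q(V, A)³ = (5 + 2*(-2 + √2))³ = (5 + (-4 + 2*√2))³ = (1 + 2*√2)³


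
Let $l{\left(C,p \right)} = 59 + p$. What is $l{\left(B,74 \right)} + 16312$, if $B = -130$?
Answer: $16445$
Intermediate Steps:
$l{\left(B,74 \right)} + 16312 = \left(59 + 74\right) + 16312 = 133 + 16312 = 16445$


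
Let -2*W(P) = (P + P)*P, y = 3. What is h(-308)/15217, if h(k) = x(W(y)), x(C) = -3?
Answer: -3/15217 ≈ -0.00019715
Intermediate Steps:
W(P) = -P² (W(P) = -(P + P)*P/2 = -2*P*P/2 = -P²)
h(k) = -3
h(-308)/15217 = -3/15217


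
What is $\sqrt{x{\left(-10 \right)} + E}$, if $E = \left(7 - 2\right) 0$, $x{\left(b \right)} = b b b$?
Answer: $10 i \sqrt{10} \approx 31.623 i$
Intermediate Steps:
$x{\left(b \right)} = b^{3}$ ($x{\left(b \right)} = b^{2} b = b^{3}$)
$E = 0$ ($E = 5 \cdot 0 = 0$)
$\sqrt{x{\left(-10 \right)} + E} = \sqrt{\left(-10\right)^{3} + 0} = \sqrt{-1000 + 0} = \sqrt{-1000} = 10 i \sqrt{10}$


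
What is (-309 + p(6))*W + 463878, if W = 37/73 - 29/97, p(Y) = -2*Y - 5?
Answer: 3284240246/7081 ≈ 4.6381e+5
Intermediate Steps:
p(Y) = -5 - 2*Y
W = 1472/7081 (W = 37*(1/73) - 29*1/97 = 37/73 - 29/97 = 1472/7081 ≈ 0.20788)
(-309 + p(6))*W + 463878 = (-309 + (-5 - 2*6))*(1472/7081) + 463878 = (-309 + (-5 - 12))*(1472/7081) + 463878 = (-309 - 17)*(1472/7081) + 463878 = -326*1472/7081 + 463878 = -479872/7081 + 463878 = 3284240246/7081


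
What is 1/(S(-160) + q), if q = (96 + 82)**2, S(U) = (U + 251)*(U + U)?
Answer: 1/2564 ≈ 0.00039002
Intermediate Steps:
S(U) = 2*U*(251 + U) (S(U) = (251 + U)*(2*U) = 2*U*(251 + U))
q = 31684 (q = 178**2 = 31684)
1/(S(-160) + q) = 1/(2*(-160)*(251 - 160) + 31684) = 1/(2*(-160)*91 + 31684) = 1/(-29120 + 31684) = 1/2564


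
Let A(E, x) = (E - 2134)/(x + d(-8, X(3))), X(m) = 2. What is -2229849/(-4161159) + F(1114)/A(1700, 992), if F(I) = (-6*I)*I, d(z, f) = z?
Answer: 564595347651843/33443389 ≈ 1.6882e+7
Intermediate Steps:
F(I) = -6*I²
A(E, x) = (-2134 + E)/(-8 + x) (A(E, x) = (E - 2134)/(x - 8) = (-2134 + E)/(-8 + x))
-2229849/(-4161159) + F(1114)/A(1700, 992) = -2229849/(-4161159) + (-6*1114²)/(((-2134 + 1700)/(-8 + 992))) = -2229849*(-1/4161159) + (-6*1240996)/((-434/984)) = 82587/154117 - 7445976/((1/984)*(-434)) = 82587/154117 - 7445976/(-217/492) = 82587/154117 - 7445976*(-492/217) = 82587/154117 + 3663420192/217 = 564595347651843/33443389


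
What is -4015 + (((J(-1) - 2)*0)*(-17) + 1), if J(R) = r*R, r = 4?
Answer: -4014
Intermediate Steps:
J(R) = 4*R
-4015 + (((J(-1) - 2)*0)*(-17) + 1) = -4015 + (((4*(-1) - 2)*0)*(-17) + 1) = -4015 + (((-4 - 2)*0)*(-17) + 1) = -4015 + (-6*0*(-17) + 1) = -4015 + (0*(-17) + 1) = -4015 + (0 + 1) = -4015 + 1 = -4014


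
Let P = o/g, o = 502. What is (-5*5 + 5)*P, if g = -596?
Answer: 2510/149 ≈ 16.846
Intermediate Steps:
P = -251/298 (P = 502/(-596) = 502*(-1/596) = -251/298 ≈ -0.84228)
(-5*5 + 5)*P = (-5*5 + 5)*(-251/298) = (-25 + 5)*(-251/298) = -20*(-251/298) = 2510/149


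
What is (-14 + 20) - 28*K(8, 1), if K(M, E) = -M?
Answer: 230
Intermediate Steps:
(-14 + 20) - 28*K(8, 1) = (-14 + 20) - (-28)*8 = 6 - 28*(-8) = 6 + 224 = 230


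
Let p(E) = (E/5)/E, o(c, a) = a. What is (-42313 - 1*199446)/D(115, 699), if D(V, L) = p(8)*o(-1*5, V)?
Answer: -241759/23 ≈ -10511.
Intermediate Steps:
p(E) = 1/5 (p(E) = (E*(1/5))/E = (E/5)/E = 1/5)
D(V, L) = V/5
(-42313 - 1*199446)/D(115, 699) = (-42313 - 1*199446)/(((1/5)*115)) = (-42313 - 199446)/23 = -241759*1/23 = -241759/23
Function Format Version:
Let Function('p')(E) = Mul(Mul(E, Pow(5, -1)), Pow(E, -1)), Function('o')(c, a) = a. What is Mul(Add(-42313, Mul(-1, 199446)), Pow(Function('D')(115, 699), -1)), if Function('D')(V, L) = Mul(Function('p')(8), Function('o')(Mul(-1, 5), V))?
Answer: Rational(-241759, 23) ≈ -10511.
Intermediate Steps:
Function('p')(E) = Rational(1, 5) (Function('p')(E) = Mul(Mul(E, Rational(1, 5)), Pow(E, -1)) = Mul(Mul(Rational(1, 5), E), Pow(E, -1)) = Rational(1, 5))
Function('D')(V, L) = Mul(Rational(1, 5), V)
Mul(Add(-42313, Mul(-1, 199446)), Pow(Function('D')(115, 699), -1)) = Mul(Add(-42313, Mul(-1, 199446)), Pow(Mul(Rational(1, 5), 115), -1)) = Mul(Add(-42313, -199446), Pow(23, -1)) = Mul(-241759, Rational(1, 23)) = Rational(-241759, 23)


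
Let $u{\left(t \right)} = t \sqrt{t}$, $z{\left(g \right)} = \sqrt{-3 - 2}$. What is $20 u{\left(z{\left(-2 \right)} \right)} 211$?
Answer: $4220 \cdot 5^{\frac{3}{4}} i^{\frac{3}{2}} \approx -9977.6 + 9977.6 i$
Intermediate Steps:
$z{\left(g \right)} = i \sqrt{5}$ ($z{\left(g \right)} = \sqrt{-5} = i \sqrt{5}$)
$u{\left(t \right)} = t^{\frac{3}{2}}$
$20 u{\left(z{\left(-2 \right)} \right)} 211 = 20 \left(i \sqrt{5}\right)^{\frac{3}{2}} \cdot 211 = 20 \cdot 5^{\frac{3}{4}} i^{\frac{3}{2}} \cdot 211 = 4220 \cdot 5^{\frac{3}{4}} i^{\frac{3}{2}}$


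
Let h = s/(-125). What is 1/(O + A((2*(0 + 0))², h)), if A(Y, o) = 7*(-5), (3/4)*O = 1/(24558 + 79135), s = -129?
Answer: -311079/10887761 ≈ -0.028571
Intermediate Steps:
O = 4/311079 (O = 4/(3*(24558 + 79135)) = (4/3)/103693 = (4/3)*(1/103693) = 4/311079 ≈ 1.2858e-5)
h = 129/125 (h = -129/(-125) = -129*(-1/125) = 129/125 ≈ 1.0320)
A(Y, o) = -35
1/(O + A((2*(0 + 0))², h)) = 1/(4/311079 - 35) = 1/(-10887761/311079) = -311079/10887761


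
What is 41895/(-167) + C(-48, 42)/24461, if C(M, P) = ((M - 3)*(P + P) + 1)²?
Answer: 2038669268/4084987 ≈ 499.06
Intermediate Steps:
C(M, P) = (1 + 2*P*(-3 + M))² (C(M, P) = ((-3 + M)*(2*P) + 1)² = (2*P*(-3 + M) + 1)² = (1 + 2*P*(-3 + M))²)
41895/(-167) + C(-48, 42)/24461 = 41895/(-167) + (1 - 6*42 + 2*(-48)*42)²/24461 = 41895*(-1/167) + (1 - 252 - 4032)²*(1/24461) = -41895/167 + (-4283)²*(1/24461) = -41895/167 + 18344089*(1/24461) = -41895/167 + 18344089/24461 = 2038669268/4084987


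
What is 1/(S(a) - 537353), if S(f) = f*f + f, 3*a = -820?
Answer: -9/4166237 ≈ -2.1602e-6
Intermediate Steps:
a = -820/3 (a = (⅓)*(-820) = -820/3 ≈ -273.33)
S(f) = f + f² (S(f) = f² + f = f + f²)
1/(S(a) - 537353) = 1/(-820*(1 - 820/3)/3 - 537353) = 1/(-820/3*(-817/3) - 537353) = 1/(669940/9 - 537353) = 1/(-4166237/9) = -9/4166237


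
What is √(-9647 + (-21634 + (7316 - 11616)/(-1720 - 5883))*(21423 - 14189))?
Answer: I*√9046919537568227/7603 ≈ 12510.0*I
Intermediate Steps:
√(-9647 + (-21634 + (7316 - 11616)/(-1720 - 5883))*(21423 - 14189)) = √(-9647 + (-21634 - 4300/(-7603))*7234) = √(-9647 + (-21634 - 4300*(-1/7603))*7234) = √(-9647 + (-21634 + 4300/7603)*7234) = √(-9647 - 164479002/7603*7234) = √(-9647 - 1189841100468/7603) = √(-1189914446609/7603) = I*√9046919537568227/7603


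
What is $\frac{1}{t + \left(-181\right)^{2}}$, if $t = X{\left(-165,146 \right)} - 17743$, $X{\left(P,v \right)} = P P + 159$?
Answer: $\frac{1}{42402} \approx 2.3584 \cdot 10^{-5}$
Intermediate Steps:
$X{\left(P,v \right)} = 159 + P^{2}$ ($X{\left(P,v \right)} = P^{2} + 159 = 159 + P^{2}$)
$t = 9641$ ($t = \left(159 + \left(-165\right)^{2}\right) - 17743 = \left(159 + 27225\right) - 17743 = 27384 - 17743 = 9641$)
$\frac{1}{t + \left(-181\right)^{2}} = \frac{1}{9641 + \left(-181\right)^{2}} = \frac{1}{9641 + 32761} = \frac{1}{42402}$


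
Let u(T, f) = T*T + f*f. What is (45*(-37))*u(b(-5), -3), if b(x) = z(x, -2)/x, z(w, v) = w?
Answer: -16650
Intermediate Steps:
b(x) = 1 (b(x) = x/x = 1)
u(T, f) = T² + f²
(45*(-37))*u(b(-5), -3) = (45*(-37))*(1² + (-3)²) = -1665*(1 + 9) = -1665*10 = -16650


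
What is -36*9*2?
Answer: -648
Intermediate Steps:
-36*9*2 = -324*2 = -648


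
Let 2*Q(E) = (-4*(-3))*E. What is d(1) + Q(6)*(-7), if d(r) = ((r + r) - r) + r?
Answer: -250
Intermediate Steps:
Q(E) = 6*E (Q(E) = ((-4*(-3))*E)/2 = (12*E)/2 = 6*E)
d(r) = 2*r (d(r) = (2*r - r) + r = r + r = 2*r)
d(1) + Q(6)*(-7) = 2*1 + (6*6)*(-7) = 2 + 36*(-7) = 2 - 252 = -250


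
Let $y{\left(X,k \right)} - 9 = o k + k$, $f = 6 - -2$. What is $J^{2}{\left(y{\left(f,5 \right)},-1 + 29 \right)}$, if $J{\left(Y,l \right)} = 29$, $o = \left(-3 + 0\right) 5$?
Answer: $841$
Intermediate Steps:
$o = -15$ ($o = \left(-3\right) 5 = -15$)
$f = 8$ ($f = 6 + 2 = 8$)
$y{\left(X,k \right)} = 9 - 14 k$ ($y{\left(X,k \right)} = 9 + \left(- 15 k + k\right) = 9 - 14 k$)
$J^{2}{\left(y{\left(f,5 \right)},-1 + 29 \right)} = 29^{2} = 841$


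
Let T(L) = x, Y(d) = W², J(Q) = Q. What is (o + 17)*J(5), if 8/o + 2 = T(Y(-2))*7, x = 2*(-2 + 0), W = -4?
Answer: 251/3 ≈ 83.667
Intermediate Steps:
Y(d) = 16 (Y(d) = (-4)² = 16)
x = -4 (x = 2*(-2) = -4)
T(L) = -4
o = -4/15 (o = 8/(-2 - 4*7) = 8/(-2 - 28) = 8/(-30) = 8*(-1/30) = -4/15 ≈ -0.26667)
(o + 17)*J(5) = (-4/15 + 17)*5 = (251/15)*5 = 251/3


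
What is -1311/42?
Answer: -437/14 ≈ -31.214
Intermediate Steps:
-1311/42 = -437*1/14 = -437/14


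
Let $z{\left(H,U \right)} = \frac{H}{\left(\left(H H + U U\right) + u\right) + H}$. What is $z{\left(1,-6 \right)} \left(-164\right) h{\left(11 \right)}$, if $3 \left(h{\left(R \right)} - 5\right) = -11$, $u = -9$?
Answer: $- \frac{656}{87} \approx -7.5402$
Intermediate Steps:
$h{\left(R \right)} = \frac{4}{3}$ ($h{\left(R \right)} = 5 + \frac{1}{3} \left(-11\right) = 5 - \frac{11}{3} = \frac{4}{3}$)
$z{\left(H,U \right)} = \frac{H}{-9 + H + H^{2} + U^{2}}$ ($z{\left(H,U \right)} = \frac{H}{\left(\left(H H + U U\right) - 9\right) + H} = \frac{H}{\left(\left(H^{2} + U^{2}\right) - 9\right) + H} = \frac{H}{\left(-9 + H^{2} + U^{2}\right) + H} = \frac{H}{-9 + H + H^{2} + U^{2}}$)
$z{\left(1,-6 \right)} \left(-164\right) h{\left(11 \right)} = 1 \frac{1}{-9 + 1 + 1^{2} + \left(-6\right)^{2}} \left(-164\right) \frac{4}{3} = 1 \frac{1}{-9 + 1 + 1 + 36} \left(-164\right) \frac{4}{3} = 1 \cdot \frac{1}{29} \left(-164\right) \frac{4}{3} = \frac{1}{29} \left(-164\right) \frac{4}{3} = \left(- \frac{164}{29}\right) \frac{4}{3} = - \frac{656}{87}$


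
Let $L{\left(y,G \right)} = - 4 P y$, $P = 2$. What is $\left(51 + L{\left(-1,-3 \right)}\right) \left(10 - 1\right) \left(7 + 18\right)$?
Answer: $13275$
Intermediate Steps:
$L{\left(y,G \right)} = - 8 y$ ($L{\left(y,G \right)} = \left(-4\right) 2 y = - 8 y$)
$\left(51 + L{\left(-1,-3 \right)}\right) \left(10 - 1\right) \left(7 + 18\right) = \left(51 - -8\right) \left(10 - 1\right) \left(7 + 18\right) = \left(51 + 8\right) 9 \cdot 25 = 59 \cdot 225 = 13275$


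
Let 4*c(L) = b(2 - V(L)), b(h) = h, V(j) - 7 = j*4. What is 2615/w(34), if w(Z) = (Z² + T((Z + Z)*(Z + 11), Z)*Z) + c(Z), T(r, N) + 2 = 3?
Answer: 10460/4619 ≈ 2.2646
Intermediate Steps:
V(j) = 7 + 4*j (V(j) = 7 + j*4 = 7 + 4*j)
T(r, N) = 1 (T(r, N) = -2 + 3 = 1)
c(L) = -5/4 - L (c(L) = (2 - (7 + 4*L))/4 = (2 + (-7 - 4*L))/4 = (-5 - 4*L)/4 = -5/4 - L)
w(Z) = -5/4 + Z² (w(Z) = (Z² + 1*Z) + (-5/4 - Z) = (Z² + Z) + (-5/4 - Z) = (Z + Z²) + (-5/4 - Z) = -5/4 + Z²)
2615/w(34) = 2615/(-5/4 + 34²) = 2615/(-5/4 + 1156) = 2615/(4619/4) = 2615*(4/4619) = 10460/4619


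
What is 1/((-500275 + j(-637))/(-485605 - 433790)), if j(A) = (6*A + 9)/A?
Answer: 585654615/318671362 ≈ 1.8378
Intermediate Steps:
j(A) = (9 + 6*A)/A
1/((-500275 + j(-637))/(-485605 - 433790)) = 1/((-500275 + (6 + 9/(-637)))/(-485605 - 433790)) = 1/((-500275 + (6 + 9*(-1/637)))/(-919395)) = 1/((-500275 + (6 - 9/637))*(-1/919395)) = 1/((-500275 + 3813/637)*(-1/919395)) = 1/(-318671362/637*(-1/919395)) = 1/(318671362/585654615) = 585654615/318671362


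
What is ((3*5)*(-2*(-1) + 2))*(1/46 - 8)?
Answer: -11010/23 ≈ -478.70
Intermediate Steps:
((3*5)*(-2*(-1) + 2))*(1/46 - 8) = (15*(2 + 2))*(1/46 - 8) = (15*4)*(-367/46) = 60*(-367/46) = -11010/23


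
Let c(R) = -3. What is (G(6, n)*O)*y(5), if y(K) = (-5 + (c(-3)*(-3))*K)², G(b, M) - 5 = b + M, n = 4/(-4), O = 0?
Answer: 0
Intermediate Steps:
n = -1 (n = 4*(-¼) = -1)
G(b, M) = 5 + M + b (G(b, M) = 5 + (b + M) = 5 + (M + b) = 5 + M + b)
y(K) = (-5 + 9*K)² (y(K) = (-5 + (-3*(-3))*K)² = (-5 + 9*K)²)
(G(6, n)*O)*y(5) = ((5 - 1 + 6)*0)*(5 - 9*5)² = (10*0)*(5 - 45)² = 0*(-40)² = 0*1600 = 0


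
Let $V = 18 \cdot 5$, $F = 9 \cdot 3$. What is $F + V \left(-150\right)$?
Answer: $-13473$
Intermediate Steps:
$F = 27$
$V = 90$
$F + V \left(-150\right) = 27 + 90 \left(-150\right) = 27 - 13500 = -13473$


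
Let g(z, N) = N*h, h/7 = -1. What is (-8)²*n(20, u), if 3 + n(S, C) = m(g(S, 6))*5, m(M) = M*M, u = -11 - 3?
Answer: 564288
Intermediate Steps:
h = -7 (h = 7*(-1) = -7)
u = -14
g(z, N) = -7*N (g(z, N) = N*(-7) = -7*N)
m(M) = M²
n(S, C) = 8817 (n(S, C) = -3 + (-7*6)²*5 = -3 + (-42)²*5 = -3 + 1764*5 = -3 + 8820 = 8817)
(-8)²*n(20, u) = (-8)²*8817 = 64*8817 = 564288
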